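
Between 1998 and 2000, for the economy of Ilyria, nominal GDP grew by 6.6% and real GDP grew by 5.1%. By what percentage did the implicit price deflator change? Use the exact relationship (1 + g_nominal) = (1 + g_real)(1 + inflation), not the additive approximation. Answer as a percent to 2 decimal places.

(1 + g_nom) = (1 + g_real)(1 + π), so π = 1.0660 / 1.0510 − 1 = 0.01427.

1.43%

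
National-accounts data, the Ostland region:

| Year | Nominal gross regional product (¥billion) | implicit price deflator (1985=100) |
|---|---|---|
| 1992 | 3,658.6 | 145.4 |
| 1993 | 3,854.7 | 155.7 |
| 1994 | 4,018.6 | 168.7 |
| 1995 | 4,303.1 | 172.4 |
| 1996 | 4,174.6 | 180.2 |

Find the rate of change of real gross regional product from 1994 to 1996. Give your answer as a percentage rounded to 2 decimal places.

-2.75%

Real gross regional product 1994 = 4018.6/1.687 = 2382.10.
Real gross regional product 1996 = 4174.6/1.802 = 2316.65.
Change = 2316.65/2382.10 − 1 = -0.0275.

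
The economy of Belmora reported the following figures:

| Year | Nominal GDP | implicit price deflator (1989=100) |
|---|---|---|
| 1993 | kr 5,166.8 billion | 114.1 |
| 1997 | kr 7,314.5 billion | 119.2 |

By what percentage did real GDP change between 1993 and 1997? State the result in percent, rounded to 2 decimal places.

Real GDP 1993 = 5166.8 / 1.141 = 4528.31.
Real GDP 1997 = 7314.5 / 1.192 = 6136.33.
Real growth = 6136.33 / 4528.31 − 1 = 0.3551.

35.51%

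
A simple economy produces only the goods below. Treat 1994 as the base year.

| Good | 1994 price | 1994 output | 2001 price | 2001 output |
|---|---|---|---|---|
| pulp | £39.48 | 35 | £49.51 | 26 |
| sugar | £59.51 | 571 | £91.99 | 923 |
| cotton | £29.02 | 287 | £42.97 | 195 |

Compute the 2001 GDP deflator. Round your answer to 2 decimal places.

Nominal GDP 2001 = 49.51·26 + 91.99·923 + 42.97·195 = 94573.18.
Real GDP 2001 (at 1994 prices) = 39.48·26 + 59.51·923 + 29.02·195 = 61613.11.
Deflator = Nominal/Real × 100 = 94573.18/61613.11 × 100 = 153.495.

153.50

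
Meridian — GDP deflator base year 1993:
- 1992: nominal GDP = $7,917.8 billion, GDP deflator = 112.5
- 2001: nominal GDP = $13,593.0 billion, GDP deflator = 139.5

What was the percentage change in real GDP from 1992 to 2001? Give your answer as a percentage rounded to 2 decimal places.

Real GDP 1992 = 7917.8 / 1.125 = 7038.04.
Real GDP 2001 = 13593.0 / 1.395 = 9744.09.
Real growth = 9744.09 / 7038.04 − 1 = 0.3845.

38.45%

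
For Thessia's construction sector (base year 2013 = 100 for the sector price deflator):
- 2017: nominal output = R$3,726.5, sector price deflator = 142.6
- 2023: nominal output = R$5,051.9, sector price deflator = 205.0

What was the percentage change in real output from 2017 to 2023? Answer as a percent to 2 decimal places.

Deflate each year: 2017 → 3726.5/1.426 = 2613.25; 2023 → 5051.9/2.050 = 2464.34.
So real output changed by 2464.34/2613.25 − 1 = -0.0570, i.e. -5.70%.

-5.70%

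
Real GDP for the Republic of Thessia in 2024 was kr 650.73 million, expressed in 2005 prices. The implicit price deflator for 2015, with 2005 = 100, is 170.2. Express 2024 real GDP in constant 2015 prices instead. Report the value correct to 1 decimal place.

kr 1,107.5 million

Real GDP in 2015 prices = Real GDP in 2005 prices × (P_2015/P_2005) = 650.73 × 1.702 = 1107.54.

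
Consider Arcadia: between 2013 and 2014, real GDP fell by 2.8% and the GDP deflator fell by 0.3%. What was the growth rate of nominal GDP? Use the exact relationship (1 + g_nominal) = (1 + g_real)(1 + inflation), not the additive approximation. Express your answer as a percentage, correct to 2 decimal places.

-3.09%

(1 + g_nom) = (1 + g_real)(1 + π) = 0.9720 × 0.9970 = 0.96908.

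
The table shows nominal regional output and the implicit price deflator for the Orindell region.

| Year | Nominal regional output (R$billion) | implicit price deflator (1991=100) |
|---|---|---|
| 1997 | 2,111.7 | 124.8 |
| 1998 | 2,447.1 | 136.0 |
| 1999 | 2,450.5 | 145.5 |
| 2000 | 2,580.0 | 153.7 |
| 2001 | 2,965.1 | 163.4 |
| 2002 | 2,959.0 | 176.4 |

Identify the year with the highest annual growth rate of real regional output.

1998: real = 2447.1/1.360 = 1799.34; growth vs 1997 (1692.07) = 6.34%.
1999: real = 2450.5/1.455 = 1684.19; growth vs 1998 (1799.34) = -6.40%.
2000: real = 2580.0/1.537 = 1678.59; growth vs 1999 (1684.19) = -0.33%.
2001: real = 2965.1/1.634 = 1814.63; growth vs 2000 (1678.59) = 8.10%.
2002: real = 2959.0/1.764 = 1677.44; growth vs 2001 (1814.63) = -7.56%.

2001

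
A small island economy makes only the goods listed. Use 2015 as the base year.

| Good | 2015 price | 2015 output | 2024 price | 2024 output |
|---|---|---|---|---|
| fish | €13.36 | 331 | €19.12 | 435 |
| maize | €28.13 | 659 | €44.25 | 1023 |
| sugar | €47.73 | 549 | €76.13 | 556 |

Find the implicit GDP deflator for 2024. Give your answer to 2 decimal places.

156.91

Nominal GDP 2024 = 19.12·435 + 44.25·1023 + 76.13·556 = 95913.23.
Real GDP 2024 (at 2015 prices) = 13.36·435 + 28.13·1023 + 47.73·556 = 61126.47.
Deflator = Nominal/Real × 100 = 95913.23/61126.47 × 100 = 156.909.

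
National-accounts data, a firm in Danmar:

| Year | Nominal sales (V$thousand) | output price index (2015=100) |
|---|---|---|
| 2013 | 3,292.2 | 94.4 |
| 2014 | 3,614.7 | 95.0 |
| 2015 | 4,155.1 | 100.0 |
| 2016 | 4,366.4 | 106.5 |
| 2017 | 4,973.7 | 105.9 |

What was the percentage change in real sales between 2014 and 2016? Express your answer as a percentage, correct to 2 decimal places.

Real sales 2014 = 3614.7/0.950 = 3804.95.
Real sales 2016 = 4366.4/1.065 = 4099.91.
Change = 4099.91/3804.95 − 1 = 0.0775.

7.75%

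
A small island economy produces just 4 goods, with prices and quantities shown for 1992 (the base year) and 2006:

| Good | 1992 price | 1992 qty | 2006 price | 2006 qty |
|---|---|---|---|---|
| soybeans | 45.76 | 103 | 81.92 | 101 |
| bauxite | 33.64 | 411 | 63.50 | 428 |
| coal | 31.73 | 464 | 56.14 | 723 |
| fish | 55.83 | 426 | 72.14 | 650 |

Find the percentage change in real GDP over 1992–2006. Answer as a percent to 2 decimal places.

Real GDP 1992 = Nominal GDP 1992 = 45.76·103 + 33.64·411 + 31.73·464 + 55.83·426 = 57045.62.
Real GDP 2006 (at 1992 prices) = 45.76·101 + 33.64·428 + 31.73·723 + 55.83·650 = 78249.97.
Real growth = 78249.97/57045.62 − 1 = 0.3717.

37.17%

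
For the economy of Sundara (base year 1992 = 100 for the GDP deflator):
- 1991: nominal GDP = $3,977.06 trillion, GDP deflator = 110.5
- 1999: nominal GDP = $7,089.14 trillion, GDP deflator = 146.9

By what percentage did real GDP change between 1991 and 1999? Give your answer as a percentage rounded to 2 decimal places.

Deflate each year: 1991 → 3977.06/1.105 = 3599.15; 1999 → 7089.14/1.469 = 4825.83.
So real GDP changed by 4825.83/3599.15 − 1 = 0.3408, i.e. 34.08%.

34.08%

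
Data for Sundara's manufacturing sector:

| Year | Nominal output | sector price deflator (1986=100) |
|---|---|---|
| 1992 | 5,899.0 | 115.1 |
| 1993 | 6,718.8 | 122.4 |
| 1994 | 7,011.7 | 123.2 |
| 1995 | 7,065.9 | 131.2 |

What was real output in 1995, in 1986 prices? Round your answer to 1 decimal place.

Real output 1995 = 7065.9 / 1.312 = 5385.59.

5,385.6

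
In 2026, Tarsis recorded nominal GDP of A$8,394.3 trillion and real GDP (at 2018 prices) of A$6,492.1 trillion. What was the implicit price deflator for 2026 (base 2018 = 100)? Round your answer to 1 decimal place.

implicit price deflator = (Nominal / Real) × 100 = 8394.3 / 6492.1 × 100 = 129.30.

129.3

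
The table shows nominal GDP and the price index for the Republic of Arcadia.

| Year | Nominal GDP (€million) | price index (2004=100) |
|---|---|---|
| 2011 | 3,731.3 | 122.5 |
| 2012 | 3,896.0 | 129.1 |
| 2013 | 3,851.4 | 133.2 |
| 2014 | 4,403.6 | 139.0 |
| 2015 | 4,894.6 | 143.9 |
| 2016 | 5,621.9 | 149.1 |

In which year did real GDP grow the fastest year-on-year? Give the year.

2016

2012: real = 3896.0/1.291 = 3017.82; growth vs 2011 (3045.96) = -0.92%.
2013: real = 3851.4/1.332 = 2891.44; growth vs 2012 (3017.82) = -4.19%.
2014: real = 4403.6/1.390 = 3168.06; growth vs 2013 (2891.44) = 9.57%.
2015: real = 4894.6/1.439 = 3401.39; growth vs 2014 (3168.06) = 7.37%.
2016: real = 5621.9/1.491 = 3770.56; growth vs 2015 (3401.39) = 10.85%.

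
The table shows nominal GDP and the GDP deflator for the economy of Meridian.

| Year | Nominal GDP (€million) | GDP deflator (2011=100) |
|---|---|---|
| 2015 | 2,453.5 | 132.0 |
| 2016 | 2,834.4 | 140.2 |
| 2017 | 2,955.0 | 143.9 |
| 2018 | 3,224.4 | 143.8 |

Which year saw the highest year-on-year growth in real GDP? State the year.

2018

2016: real = 2834.4/1.402 = 2021.68; growth vs 2015 (1858.71) = 8.77%.
2017: real = 2955.0/1.439 = 2053.51; growth vs 2016 (2021.68) = 1.57%.
2018: real = 3224.4/1.438 = 2242.28; growth vs 2017 (2053.51) = 9.19%.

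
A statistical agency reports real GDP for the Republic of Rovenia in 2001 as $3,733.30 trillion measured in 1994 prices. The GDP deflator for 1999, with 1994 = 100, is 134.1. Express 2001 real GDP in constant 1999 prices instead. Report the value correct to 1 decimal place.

Real GDP in 1999 prices = Real GDP in 1994 prices × (P_1999/P_1994) = 3733.30 × 1.341 = 5006.36.

$5,006.4 trillion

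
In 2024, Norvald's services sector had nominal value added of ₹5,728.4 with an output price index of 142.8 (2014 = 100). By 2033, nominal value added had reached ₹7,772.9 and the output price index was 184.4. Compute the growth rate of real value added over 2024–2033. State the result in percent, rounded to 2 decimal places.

Real value added 2024 = 5728.4 / 1.428 = 4011.48.
Real value added 2033 = 7772.9 / 1.844 = 4215.24.
Real growth = 4215.24 / 4011.48 − 1 = 0.0508.

5.08%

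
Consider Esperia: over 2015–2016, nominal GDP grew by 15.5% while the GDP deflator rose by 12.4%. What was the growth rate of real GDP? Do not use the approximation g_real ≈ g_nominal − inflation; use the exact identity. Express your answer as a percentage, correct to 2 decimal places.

(1 + g_nom) = (1 + g_real)(1 + π), so g_real = 1.1550 / 1.1240 − 1 = 0.02758.

2.76%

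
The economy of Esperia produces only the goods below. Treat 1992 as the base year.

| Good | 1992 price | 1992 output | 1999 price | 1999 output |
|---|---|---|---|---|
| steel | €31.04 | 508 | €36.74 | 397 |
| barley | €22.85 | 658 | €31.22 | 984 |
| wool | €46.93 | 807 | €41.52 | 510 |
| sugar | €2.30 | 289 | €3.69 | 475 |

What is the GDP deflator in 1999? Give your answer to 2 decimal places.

114.04

Nominal GDP 1999 = 36.74·397 + 31.22·984 + 41.52·510 + 3.69·475 = 68234.21.
Real GDP 1999 (at 1992 prices) = 31.04·397 + 22.85·984 + 46.93·510 + 2.30·475 = 59834.08.
Deflator = Nominal/Real × 100 = 68234.21/59834.08 × 100 = 114.039.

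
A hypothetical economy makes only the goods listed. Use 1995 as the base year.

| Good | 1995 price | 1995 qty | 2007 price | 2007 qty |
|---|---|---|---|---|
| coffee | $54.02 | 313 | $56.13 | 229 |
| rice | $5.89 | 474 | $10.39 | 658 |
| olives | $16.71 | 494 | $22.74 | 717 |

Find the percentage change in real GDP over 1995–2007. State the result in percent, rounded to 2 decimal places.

Real GDP 1995 = Nominal GDP 1995 = 54.02·313 + 5.89·474 + 16.71·494 = 27954.86.
Real GDP 2007 (at 1995 prices) = 54.02·229 + 5.89·658 + 16.71·717 = 28227.27.
Real growth = 28227.27/27954.86 − 1 = 0.0097.

0.97%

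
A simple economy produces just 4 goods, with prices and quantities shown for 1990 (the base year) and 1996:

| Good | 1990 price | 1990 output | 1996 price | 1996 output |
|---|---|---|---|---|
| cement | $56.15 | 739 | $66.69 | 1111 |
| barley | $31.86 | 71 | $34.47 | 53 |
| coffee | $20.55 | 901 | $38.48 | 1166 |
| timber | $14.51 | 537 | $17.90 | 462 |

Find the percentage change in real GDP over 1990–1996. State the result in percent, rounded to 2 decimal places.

Real GDP 1990 = Nominal GDP 1990 = 56.15·739 + 31.86·71 + 20.55·901 + 14.51·537 = 70064.33.
Real GDP 1996 (at 1990 prices) = 56.15·1111 + 31.86·53 + 20.55·1166 + 14.51·462 = 94736.15.
Real growth = 94736.15/70064.33 − 1 = 0.3521.

35.21%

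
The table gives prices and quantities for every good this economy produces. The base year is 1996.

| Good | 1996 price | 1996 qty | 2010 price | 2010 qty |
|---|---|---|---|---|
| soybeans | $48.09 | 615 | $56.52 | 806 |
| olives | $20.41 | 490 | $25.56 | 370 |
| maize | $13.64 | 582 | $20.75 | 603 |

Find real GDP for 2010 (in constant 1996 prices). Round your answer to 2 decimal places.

Real GDP 2010 = Σ (p_1996 × q_2010) = 48.09·806 + 20.41·370 + 13.64·603 = 54537.16.

$54537.16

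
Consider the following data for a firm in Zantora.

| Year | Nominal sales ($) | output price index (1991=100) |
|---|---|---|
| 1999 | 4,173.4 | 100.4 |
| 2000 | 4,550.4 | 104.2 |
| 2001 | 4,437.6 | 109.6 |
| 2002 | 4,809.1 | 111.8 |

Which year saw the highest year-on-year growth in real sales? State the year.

2000: real = 4550.4/1.042 = 4366.99; growth vs 1999 (4156.77) = 5.06%.
2001: real = 4437.6/1.096 = 4048.91; growth vs 2000 (4366.99) = -7.28%.
2002: real = 4809.1/1.118 = 4301.52; growth vs 2001 (4048.91) = 6.24%.

2002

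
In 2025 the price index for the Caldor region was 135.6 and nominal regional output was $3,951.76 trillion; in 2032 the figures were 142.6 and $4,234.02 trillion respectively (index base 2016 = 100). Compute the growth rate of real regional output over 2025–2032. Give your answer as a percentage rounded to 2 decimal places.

Real regional output 2025 = 3951.76 / 1.356 = 2914.28.
Real regional output 2032 = 4234.02 / 1.426 = 2969.16.
Real growth = 2969.16 / 2914.28 − 1 = 0.0188.

1.88%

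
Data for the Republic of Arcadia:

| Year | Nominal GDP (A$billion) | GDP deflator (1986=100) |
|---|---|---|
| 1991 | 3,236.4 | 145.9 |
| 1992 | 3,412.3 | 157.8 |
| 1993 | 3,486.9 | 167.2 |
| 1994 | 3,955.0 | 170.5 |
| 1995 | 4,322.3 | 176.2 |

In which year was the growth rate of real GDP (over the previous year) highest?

1992: real = 3412.3/1.578 = 2162.42; growth vs 1991 (2218.23) = -2.52%.
1993: real = 3486.9/1.672 = 2085.47; growth vs 1992 (2162.42) = -3.56%.
1994: real = 3955.0/1.705 = 2319.65; growth vs 1993 (2085.47) = 11.23%.
1995: real = 4322.3/1.762 = 2453.06; growth vs 1994 (2319.65) = 5.75%.

1994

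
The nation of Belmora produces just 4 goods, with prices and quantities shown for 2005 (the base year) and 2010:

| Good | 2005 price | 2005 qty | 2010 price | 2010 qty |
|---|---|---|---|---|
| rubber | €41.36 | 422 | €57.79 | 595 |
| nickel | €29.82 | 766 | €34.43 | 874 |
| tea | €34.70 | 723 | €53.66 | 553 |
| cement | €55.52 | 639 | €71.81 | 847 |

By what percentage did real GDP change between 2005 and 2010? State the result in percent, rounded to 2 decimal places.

Real GDP 2005 = Nominal GDP 2005 = 41.36·422 + 29.82·766 + 34.70·723 + 55.52·639 = 100861.42.
Real GDP 2010 (at 2005 prices) = 41.36·595 + 29.82·874 + 34.70·553 + 55.52·847 = 116886.42.
Real growth = 116886.42/100861.42 − 1 = 0.1589.

15.89%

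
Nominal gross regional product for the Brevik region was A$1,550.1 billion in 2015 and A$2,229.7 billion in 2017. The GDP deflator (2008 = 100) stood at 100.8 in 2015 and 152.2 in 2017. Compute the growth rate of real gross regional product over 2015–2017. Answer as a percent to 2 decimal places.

-4.74%

Real gross regional product 2015 = 1550.1 / 1.008 = 1537.80.
Real gross regional product 2017 = 2229.7 / 1.522 = 1464.98.
Real growth = 1464.98 / 1537.80 − 1 = -0.0474.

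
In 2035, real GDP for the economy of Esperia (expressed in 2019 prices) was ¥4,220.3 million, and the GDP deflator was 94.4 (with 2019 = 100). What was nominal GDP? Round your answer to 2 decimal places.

Nominal GDP = Real × (GDP deflator/100) = 4220.3 × 0.944 = 3983.96.

¥3,983.96 million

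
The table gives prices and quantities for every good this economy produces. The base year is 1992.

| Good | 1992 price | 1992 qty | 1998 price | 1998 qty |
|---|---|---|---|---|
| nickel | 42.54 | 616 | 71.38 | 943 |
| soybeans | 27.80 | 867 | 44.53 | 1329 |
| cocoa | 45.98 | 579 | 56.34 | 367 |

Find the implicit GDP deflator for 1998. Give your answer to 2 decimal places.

156.67

Nominal GDP 1998 = 71.38·943 + 44.53·1329 + 56.34·367 = 147168.49.
Real GDP 1998 (at 1992 prices) = 42.54·943 + 27.80·1329 + 45.98·367 = 93936.08.
Deflator = Nominal/Real × 100 = 147168.49/93936.08 × 100 = 156.669.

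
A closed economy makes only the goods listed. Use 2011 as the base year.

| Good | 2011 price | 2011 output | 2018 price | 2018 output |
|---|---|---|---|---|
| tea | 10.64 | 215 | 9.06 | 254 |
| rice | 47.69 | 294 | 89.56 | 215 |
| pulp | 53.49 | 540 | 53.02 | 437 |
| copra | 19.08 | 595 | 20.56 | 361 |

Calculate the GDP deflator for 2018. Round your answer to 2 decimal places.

Nominal GDP 2018 = 9.06·254 + 89.56·215 + 53.02·437 + 20.56·361 = 52148.54.
Real GDP 2018 (at 2011 prices) = 10.64·254 + 47.69·215 + 53.49·437 + 19.08·361 = 43218.92.
Deflator = Nominal/Real × 100 = 52148.54/43218.92 × 100 = 120.661.

120.66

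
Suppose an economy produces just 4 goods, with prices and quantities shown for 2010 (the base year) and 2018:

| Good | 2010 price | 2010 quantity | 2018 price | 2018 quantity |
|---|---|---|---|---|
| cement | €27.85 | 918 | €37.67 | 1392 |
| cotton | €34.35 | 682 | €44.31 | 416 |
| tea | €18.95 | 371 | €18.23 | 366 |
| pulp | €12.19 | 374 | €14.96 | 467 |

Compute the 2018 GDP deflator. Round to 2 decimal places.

128.69

Nominal GDP 2018 = 37.67·1392 + 44.31·416 + 18.23·366 + 14.96·467 = 84528.10.
Real GDP 2018 (at 2010 prices) = 27.85·1392 + 34.35·416 + 18.95·366 + 12.19·467 = 65685.23.
Deflator = Nominal/Real × 100 = 84528.10/65685.23 × 100 = 128.687.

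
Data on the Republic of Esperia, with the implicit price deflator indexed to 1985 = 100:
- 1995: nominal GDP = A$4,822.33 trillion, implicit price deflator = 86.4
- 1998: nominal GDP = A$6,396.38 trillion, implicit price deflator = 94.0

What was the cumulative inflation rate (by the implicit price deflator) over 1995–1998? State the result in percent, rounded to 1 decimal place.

Price-level change = 94.0 / 86.4 − 1 = 0.0880.

8.8%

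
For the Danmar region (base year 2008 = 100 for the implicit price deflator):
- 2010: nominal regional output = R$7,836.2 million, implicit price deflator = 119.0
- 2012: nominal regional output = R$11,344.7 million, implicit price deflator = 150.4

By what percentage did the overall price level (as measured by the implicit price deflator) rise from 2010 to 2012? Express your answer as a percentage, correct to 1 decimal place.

Price-level change = 150.4 / 119.0 − 1 = 0.2639.

26.4%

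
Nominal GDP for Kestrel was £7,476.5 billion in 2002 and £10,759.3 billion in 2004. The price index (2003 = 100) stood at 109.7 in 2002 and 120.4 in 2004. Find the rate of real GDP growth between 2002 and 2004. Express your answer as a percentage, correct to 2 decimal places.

Deflate each year: 2002 → 7476.5/1.097 = 6815.41; 2004 → 10759.3/1.204 = 8936.30.
So real GDP changed by 8936.30/6815.41 − 1 = 0.3112, i.e. 31.12%.

31.12%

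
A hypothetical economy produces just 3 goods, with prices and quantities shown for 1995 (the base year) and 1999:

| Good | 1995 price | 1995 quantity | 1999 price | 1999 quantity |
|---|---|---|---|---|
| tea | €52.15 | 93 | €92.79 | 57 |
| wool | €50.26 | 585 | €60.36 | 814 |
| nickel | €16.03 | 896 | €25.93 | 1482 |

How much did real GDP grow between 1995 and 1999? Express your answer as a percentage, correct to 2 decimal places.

39.14%

Real GDP 1995 = Nominal GDP 1995 = 52.15·93 + 50.26·585 + 16.03·896 = 48614.93.
Real GDP 1999 (at 1995 prices) = 52.15·57 + 50.26·814 + 16.03·1482 = 67640.65.
Real growth = 67640.65/48614.93 − 1 = 0.3914.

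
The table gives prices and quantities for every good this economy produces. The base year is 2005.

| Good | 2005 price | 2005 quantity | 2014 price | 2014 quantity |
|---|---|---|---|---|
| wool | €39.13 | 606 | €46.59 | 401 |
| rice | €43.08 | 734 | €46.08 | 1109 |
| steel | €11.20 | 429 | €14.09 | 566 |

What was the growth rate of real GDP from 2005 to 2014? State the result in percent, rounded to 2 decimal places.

Real GDP 2005 = Nominal GDP 2005 = 39.13·606 + 43.08·734 + 11.20·429 = 60138.30.
Real GDP 2014 (at 2005 prices) = 39.13·401 + 43.08·1109 + 11.20·566 = 69806.05.
Real growth = 69806.05/60138.30 − 1 = 0.1608.

16.08%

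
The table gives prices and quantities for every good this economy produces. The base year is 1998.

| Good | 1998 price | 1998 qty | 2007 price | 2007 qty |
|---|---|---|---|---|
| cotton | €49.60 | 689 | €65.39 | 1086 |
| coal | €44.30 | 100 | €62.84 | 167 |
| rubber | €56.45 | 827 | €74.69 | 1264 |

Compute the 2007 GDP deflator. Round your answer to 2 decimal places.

132.65

Nominal GDP 2007 = 65.39·1086 + 62.84·167 + 74.69·1264 = 175915.98.
Real GDP 2007 (at 1998 prices) = 49.60·1086 + 44.30·167 + 56.45·1264 = 132616.50.
Deflator = Nominal/Real × 100 = 175915.98/132616.50 × 100 = 132.650.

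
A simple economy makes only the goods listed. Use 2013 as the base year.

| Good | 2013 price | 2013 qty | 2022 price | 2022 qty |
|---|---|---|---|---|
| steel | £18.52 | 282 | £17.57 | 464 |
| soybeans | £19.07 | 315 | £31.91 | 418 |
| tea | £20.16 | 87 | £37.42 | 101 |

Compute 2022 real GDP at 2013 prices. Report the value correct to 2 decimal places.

£18600.70

Real GDP 2022 = Σ (p_2013 × q_2022) = 18.52·464 + 19.07·418 + 20.16·101 = 18600.70.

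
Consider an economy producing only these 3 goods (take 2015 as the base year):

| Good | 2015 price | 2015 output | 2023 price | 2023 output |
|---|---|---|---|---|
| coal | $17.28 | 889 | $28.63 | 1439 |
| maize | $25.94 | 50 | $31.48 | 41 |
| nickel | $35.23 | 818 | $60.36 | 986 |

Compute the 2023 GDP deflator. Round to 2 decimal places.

168.14

Nominal GDP 2023 = 28.63·1439 + 31.48·41 + 60.36·986 = 102004.21.
Real GDP 2023 (at 2015 prices) = 17.28·1439 + 25.94·41 + 35.23·986 = 60666.24.
Deflator = Nominal/Real × 100 = 102004.21/60666.24 × 100 = 168.140.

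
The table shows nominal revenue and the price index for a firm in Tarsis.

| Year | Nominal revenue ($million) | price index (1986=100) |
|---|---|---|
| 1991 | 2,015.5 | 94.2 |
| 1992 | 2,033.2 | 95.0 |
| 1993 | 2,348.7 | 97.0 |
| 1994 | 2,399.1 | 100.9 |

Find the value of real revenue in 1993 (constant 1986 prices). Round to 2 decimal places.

$2,421.34 million

Real revenue 1993 = 2348.7 / 0.970 = 2421.34.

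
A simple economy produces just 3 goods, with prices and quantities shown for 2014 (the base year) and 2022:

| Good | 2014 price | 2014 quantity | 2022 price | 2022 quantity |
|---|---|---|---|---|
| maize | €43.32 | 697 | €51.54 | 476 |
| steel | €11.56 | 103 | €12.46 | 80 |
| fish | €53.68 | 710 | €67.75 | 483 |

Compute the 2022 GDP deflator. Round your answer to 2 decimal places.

Nominal GDP 2022 = 51.54·476 + 12.46·80 + 67.75·483 = 58253.09.
Real GDP 2022 (at 2014 prices) = 43.32·476 + 11.56·80 + 53.68·483 = 47472.56.
Deflator = Nominal/Real × 100 = 58253.09/47472.56 × 100 = 122.709.

122.71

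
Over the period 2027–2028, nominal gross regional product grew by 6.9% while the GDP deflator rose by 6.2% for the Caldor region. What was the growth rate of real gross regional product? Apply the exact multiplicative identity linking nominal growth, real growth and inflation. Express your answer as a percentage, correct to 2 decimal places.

0.66%

(1 + g_nom) = (1 + g_real)(1 + π), so g_real = 1.0690 / 1.0620 − 1 = 0.00659.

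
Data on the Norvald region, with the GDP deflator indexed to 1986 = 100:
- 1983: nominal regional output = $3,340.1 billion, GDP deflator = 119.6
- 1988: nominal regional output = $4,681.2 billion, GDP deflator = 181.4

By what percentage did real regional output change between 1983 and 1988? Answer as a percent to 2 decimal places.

-7.60%

Real regional output 1983 = 3340.1 / 1.196 = 2792.73.
Real regional output 1988 = 4681.2 / 1.814 = 2580.60.
Real growth = 2580.60 / 2792.73 − 1 = -0.0760.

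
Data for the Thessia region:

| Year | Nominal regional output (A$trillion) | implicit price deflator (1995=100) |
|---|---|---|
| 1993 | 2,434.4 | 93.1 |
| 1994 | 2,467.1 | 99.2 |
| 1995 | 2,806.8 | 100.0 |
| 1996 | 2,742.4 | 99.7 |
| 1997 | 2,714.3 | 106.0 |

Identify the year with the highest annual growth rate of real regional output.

1994: real = 2467.1/0.992 = 2487.00; growth vs 1993 (2614.82) = -4.89%.
1995: real = 2806.8/1.000 = 2806.80; growth vs 1994 (2487.00) = 12.86%.
1996: real = 2742.4/0.997 = 2750.65; growth vs 1995 (2806.80) = -2.00%.
1997: real = 2714.3/1.060 = 2560.66; growth vs 1996 (2750.65) = -6.91%.

1995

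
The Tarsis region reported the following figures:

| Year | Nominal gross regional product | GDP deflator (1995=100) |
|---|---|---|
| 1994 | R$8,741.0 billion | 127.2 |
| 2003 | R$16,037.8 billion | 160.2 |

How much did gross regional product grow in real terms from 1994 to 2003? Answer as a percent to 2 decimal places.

45.68%

Deflate each year: 1994 → 8741.0/1.272 = 6871.86; 2003 → 16037.8/1.602 = 10011.11.
So real gross regional product changed by 10011.11/6871.86 − 1 = 0.4568, i.e. 45.68%.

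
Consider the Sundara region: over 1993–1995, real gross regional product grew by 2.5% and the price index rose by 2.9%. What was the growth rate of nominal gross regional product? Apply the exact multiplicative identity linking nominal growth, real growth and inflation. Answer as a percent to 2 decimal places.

5.47%

(1 + g_nom) = (1 + g_real)(1 + π) = 1.0250 × 1.0290 = 1.05473.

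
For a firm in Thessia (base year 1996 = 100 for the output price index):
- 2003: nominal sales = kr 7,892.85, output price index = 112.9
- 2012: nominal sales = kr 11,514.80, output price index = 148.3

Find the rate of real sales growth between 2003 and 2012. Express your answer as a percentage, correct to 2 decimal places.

11.06%

Deflate each year: 2003 → 7892.85/1.129 = 6991.01; 2012 → 11514.80/1.483 = 7764.53.
So real sales changed by 7764.53/6991.01 − 1 = 0.1106, i.e. 11.06%.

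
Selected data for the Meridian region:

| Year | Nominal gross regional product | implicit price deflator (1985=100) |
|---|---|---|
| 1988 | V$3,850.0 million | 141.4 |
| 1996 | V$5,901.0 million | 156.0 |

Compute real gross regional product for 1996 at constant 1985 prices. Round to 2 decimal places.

V$3,782.69 million

Real gross regional product = Nominal / (implicit price deflator/100) = 5901.0 / 1.560 = 3782.69.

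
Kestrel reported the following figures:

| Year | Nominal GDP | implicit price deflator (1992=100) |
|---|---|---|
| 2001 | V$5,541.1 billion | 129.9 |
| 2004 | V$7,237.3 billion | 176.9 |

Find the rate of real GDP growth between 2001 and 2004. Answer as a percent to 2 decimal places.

-4.09%

Deflate each year: 2001 → 5541.1/1.299 = 4265.67; 2004 → 7237.3/1.769 = 4091.18.
So real GDP changed by 4091.18/4265.67 − 1 = -0.0409, i.e. -4.09%.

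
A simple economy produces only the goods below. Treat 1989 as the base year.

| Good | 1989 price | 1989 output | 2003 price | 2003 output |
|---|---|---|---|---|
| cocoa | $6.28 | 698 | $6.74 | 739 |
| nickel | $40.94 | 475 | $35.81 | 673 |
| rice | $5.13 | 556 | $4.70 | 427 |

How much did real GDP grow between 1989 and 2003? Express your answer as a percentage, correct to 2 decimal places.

28.87%

Real GDP 1989 = Nominal GDP 1989 = 6.28·698 + 40.94·475 + 5.13·556 = 26682.22.
Real GDP 2003 (at 1989 prices) = 6.28·739 + 40.94·673 + 5.13·427 = 34384.05.
Real growth = 34384.05/26682.22 − 1 = 0.2887.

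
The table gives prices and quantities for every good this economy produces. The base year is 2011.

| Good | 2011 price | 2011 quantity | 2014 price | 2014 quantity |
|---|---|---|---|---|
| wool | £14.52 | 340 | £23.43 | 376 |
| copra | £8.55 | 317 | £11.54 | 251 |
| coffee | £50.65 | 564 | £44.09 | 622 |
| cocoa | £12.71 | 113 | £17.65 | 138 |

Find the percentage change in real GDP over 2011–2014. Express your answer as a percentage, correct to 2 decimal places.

8.54%

Real GDP 2011 = Nominal GDP 2011 = 14.52·340 + 8.55·317 + 50.65·564 + 12.71·113 = 37649.98.
Real GDP 2014 (at 2011 prices) = 14.52·376 + 8.55·251 + 50.65·622 + 12.71·138 = 40863.85.
Real growth = 40863.85/37649.98 − 1 = 0.0854.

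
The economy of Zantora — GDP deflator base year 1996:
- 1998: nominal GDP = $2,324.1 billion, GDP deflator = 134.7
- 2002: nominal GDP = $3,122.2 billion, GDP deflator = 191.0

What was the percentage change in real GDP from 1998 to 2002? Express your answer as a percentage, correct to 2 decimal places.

Real GDP 1998 = 2324.1 / 1.347 = 1725.39.
Real GDP 2002 = 3122.2 / 1.910 = 1634.66.
Real growth = 1634.66 / 1725.39 − 1 = -0.0526.

-5.26%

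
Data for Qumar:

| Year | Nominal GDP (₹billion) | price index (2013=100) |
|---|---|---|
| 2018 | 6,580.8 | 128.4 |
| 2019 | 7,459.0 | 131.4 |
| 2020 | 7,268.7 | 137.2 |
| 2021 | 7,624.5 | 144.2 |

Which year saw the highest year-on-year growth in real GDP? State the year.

2019

2019: real = 7459.0/1.314 = 5676.56; growth vs 2018 (5125.23) = 10.76%.
2020: real = 7268.7/1.372 = 5297.89; growth vs 2019 (5676.56) = -6.67%.
2021: real = 7624.5/1.442 = 5287.45; growth vs 2020 (5297.89) = -0.20%.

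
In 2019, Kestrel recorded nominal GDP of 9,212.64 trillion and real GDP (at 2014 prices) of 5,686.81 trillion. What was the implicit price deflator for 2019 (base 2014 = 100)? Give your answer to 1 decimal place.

162.0

implicit price deflator = (Nominal / Real) × 100 = 9212.64 / 5686.81 × 100 = 162.00.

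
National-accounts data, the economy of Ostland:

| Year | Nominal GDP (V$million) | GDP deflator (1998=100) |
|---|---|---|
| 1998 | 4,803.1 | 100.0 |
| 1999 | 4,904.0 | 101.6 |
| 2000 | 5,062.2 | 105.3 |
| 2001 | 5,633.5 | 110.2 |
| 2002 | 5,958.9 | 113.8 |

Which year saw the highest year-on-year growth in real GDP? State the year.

2001

1999: real = 4904.0/1.016 = 4826.77; growth vs 1998 (4803.10) = 0.49%.
2000: real = 5062.2/1.053 = 4807.41; growth vs 1999 (4826.77) = -0.40%.
2001: real = 5633.5/1.102 = 5112.07; growth vs 2000 (4807.41) = 6.34%.
2002: real = 5958.9/1.138 = 5236.29; growth vs 2001 (5112.07) = 2.43%.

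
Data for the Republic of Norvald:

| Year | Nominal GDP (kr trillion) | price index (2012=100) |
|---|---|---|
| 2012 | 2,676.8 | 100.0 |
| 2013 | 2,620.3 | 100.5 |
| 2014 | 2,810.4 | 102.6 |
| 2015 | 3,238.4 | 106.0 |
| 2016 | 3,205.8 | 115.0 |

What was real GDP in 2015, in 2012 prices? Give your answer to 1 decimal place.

kr 3,055.1 trillion

Real GDP 2015 = 3238.4 / 1.060 = 3055.09.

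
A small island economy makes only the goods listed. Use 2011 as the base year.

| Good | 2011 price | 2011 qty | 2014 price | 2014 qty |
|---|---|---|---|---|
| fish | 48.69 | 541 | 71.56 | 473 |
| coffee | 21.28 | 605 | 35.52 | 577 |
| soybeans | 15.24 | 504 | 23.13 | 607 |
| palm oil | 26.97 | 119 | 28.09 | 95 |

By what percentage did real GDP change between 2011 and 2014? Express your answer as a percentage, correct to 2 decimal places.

-5.96%

Real GDP 2011 = Nominal GDP 2011 = 48.69·541 + 21.28·605 + 15.24·504 + 26.97·119 = 50106.08.
Real GDP 2014 (at 2011 prices) = 48.69·473 + 21.28·577 + 15.24·607 + 26.97·95 = 47121.76.
Real growth = 47121.76/50106.08 − 1 = -0.0596.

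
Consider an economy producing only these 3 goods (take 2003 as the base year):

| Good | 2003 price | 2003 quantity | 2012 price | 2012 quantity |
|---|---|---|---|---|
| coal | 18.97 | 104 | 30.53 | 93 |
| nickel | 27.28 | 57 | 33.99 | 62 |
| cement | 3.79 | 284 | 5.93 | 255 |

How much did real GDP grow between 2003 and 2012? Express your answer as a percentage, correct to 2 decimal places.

-3.96%

Real GDP 2003 = Nominal GDP 2003 = 18.97·104 + 27.28·57 + 3.79·284 = 4604.20.
Real GDP 2012 (at 2003 prices) = 18.97·93 + 27.28·62 + 3.79·255 = 4422.02.
Real growth = 4422.02/4604.20 − 1 = -0.0396.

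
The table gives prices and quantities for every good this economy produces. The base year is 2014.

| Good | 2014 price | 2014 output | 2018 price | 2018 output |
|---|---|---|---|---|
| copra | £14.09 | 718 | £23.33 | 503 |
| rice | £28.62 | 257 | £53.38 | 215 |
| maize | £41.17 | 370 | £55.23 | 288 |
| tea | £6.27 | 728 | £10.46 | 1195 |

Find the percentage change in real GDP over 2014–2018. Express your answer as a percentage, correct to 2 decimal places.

-12.56%

Real GDP 2014 = Nominal GDP 2014 = 14.09·718 + 28.62·257 + 41.17·370 + 6.27·728 = 37269.42.
Real GDP 2018 (at 2014 prices) = 14.09·503 + 28.62·215 + 41.17·288 + 6.27·1195 = 32590.18.
Real growth = 32590.18/37269.42 − 1 = -0.1256.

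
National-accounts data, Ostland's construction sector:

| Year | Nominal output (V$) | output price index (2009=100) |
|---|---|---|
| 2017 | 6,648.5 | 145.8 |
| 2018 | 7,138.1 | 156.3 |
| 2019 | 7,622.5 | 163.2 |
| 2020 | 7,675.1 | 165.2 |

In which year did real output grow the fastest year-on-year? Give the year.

2019

2018: real = 7138.1/1.563 = 4566.92; growth vs 2017 (4560.01) = 0.15%.
2019: real = 7622.5/1.632 = 4670.65; growth vs 2018 (4566.92) = 2.27%.
2020: real = 7675.1/1.652 = 4645.94; growth vs 2019 (4670.65) = -0.53%.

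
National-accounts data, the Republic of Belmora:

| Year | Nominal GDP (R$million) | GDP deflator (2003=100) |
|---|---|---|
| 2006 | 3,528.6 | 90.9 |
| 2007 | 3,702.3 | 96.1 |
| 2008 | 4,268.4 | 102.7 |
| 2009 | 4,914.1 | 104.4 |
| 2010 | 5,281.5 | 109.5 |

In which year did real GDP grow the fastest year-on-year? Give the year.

2007: real = 3702.3/0.961 = 3852.55; growth vs 2006 (3881.85) = -0.75%.
2008: real = 4268.4/1.027 = 4156.18; growth vs 2007 (3852.55) = 7.88%.
2009: real = 4914.1/1.044 = 4706.99; growth vs 2008 (4156.18) = 13.25%.
2010: real = 5281.5/1.095 = 4823.29; growth vs 2009 (4706.99) = 2.47%.

2009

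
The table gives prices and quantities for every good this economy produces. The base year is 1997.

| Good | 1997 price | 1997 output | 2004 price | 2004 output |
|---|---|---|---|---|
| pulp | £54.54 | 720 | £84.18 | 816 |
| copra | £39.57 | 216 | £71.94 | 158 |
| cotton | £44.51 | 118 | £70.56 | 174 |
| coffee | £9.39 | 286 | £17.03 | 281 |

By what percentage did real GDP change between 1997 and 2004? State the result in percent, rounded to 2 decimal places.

9.66%

Real GDP 1997 = Nominal GDP 1997 = 54.54·720 + 39.57·216 + 44.51·118 + 9.39·286 = 55753.64.
Real GDP 2004 (at 1997 prices) = 54.54·816 + 39.57·158 + 44.51·174 + 9.39·281 = 61140.03.
Real growth = 61140.03/55753.64 − 1 = 0.0966.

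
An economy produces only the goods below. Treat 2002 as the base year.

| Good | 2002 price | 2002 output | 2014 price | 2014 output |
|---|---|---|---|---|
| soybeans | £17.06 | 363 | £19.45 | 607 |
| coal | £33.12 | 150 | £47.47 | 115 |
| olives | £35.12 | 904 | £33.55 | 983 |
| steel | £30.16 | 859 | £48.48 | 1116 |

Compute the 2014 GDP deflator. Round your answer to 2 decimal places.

Nominal GDP 2014 = 19.45·607 + 47.47·115 + 33.55·983 + 48.48·1116 = 104348.53.
Real GDP 2014 (at 2002 prices) = 17.06·607 + 33.12·115 + 35.12·983 + 30.16·1116 = 82345.74.
Deflator = Nominal/Real × 100 = 104348.53/82345.74 × 100 = 126.720.

126.72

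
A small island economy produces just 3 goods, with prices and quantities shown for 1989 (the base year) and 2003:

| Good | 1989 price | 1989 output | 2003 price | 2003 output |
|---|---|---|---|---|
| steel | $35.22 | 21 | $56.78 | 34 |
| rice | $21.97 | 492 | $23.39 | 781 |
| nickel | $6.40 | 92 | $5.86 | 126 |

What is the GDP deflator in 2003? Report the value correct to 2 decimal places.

109.26

Nominal GDP 2003 = 56.78·34 + 23.39·781 + 5.86·126 = 20936.47.
Real GDP 2003 (at 1989 prices) = 35.22·34 + 21.97·781 + 6.40·126 = 19162.45.
Deflator = Nominal/Real × 100 = 20936.47/19162.45 × 100 = 109.258.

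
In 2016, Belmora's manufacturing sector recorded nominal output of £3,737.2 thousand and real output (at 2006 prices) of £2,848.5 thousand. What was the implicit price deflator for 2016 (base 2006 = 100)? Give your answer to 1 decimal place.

131.2

implicit price deflator = (Nominal / Real) × 100 = 3737.2 / 2848.5 × 100 = 131.20.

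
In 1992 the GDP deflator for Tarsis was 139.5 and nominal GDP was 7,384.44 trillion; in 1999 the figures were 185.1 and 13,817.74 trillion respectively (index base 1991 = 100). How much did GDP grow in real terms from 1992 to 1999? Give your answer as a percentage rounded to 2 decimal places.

41.02%

Deflate each year: 1992 → 7384.44/1.395 = 5293.51; 1999 → 13817.74/1.851 = 7465.01.
So real GDP changed by 7465.01/5293.51 − 1 = 0.4102, i.e. 41.02%.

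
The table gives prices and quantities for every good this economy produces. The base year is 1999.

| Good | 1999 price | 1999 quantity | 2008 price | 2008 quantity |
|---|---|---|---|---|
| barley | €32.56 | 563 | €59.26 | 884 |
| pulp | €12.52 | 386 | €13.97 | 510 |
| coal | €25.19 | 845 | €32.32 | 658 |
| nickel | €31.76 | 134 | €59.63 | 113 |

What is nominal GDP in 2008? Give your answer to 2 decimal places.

€87515.29

Nominal GDP 2008 = Σ (p_2008 × q_2008) = 59.26·884 + 13.97·510 + 32.32·658 + 59.63·113 = 87515.29.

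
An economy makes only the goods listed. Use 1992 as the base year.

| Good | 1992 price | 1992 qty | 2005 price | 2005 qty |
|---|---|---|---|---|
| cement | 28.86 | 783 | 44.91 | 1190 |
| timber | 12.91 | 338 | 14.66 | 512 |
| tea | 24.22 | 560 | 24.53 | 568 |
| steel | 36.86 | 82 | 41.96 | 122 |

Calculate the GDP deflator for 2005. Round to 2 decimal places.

Nominal GDP 2005 = 44.91·1190 + 14.66·512 + 24.53·568 + 41.96·122 = 80000.98.
Real GDP 2005 (at 1992 prices) = 28.86·1190 + 12.91·512 + 24.22·568 + 36.86·122 = 59207.20.
Deflator = Nominal/Real × 100 = 80000.98/59207.20 × 100 = 135.120.

135.12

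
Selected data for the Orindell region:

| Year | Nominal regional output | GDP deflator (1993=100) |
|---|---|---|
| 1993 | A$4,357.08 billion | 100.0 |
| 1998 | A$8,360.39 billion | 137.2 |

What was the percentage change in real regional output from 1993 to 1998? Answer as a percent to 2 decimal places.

39.85%

Deflate each year: 1993 → 4357.08/1.000 = 4357.08; 1998 → 8360.39/1.372 = 6093.58.
So real regional output changed by 6093.58/4357.08 − 1 = 0.3985, i.e. 39.85%.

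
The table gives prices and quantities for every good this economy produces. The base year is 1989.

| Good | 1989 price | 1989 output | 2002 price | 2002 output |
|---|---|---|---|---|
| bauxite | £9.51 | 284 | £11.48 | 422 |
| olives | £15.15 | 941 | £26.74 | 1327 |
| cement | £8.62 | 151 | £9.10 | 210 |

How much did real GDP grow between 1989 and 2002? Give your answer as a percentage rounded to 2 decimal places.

42.00%

Real GDP 1989 = Nominal GDP 1989 = 9.51·284 + 15.15·941 + 8.62·151 = 18258.61.
Real GDP 2002 (at 1989 prices) = 9.51·422 + 15.15·1327 + 8.62·210 = 25927.47.
Real growth = 25927.47/18258.61 − 1 = 0.4200.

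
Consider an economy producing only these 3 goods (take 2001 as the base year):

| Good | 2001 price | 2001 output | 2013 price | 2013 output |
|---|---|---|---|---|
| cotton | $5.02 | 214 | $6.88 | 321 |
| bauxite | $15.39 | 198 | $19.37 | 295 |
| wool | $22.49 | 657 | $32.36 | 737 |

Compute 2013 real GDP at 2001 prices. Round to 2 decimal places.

$22726.60

Real GDP 2013 = Σ (p_2001 × q_2013) = 5.02·321 + 15.39·295 + 22.49·737 = 22726.60.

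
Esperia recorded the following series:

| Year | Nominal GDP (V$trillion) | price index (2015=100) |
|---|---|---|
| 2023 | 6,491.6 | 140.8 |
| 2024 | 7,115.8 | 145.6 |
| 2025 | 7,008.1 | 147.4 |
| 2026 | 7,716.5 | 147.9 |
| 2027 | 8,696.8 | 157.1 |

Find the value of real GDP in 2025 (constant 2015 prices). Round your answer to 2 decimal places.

Real GDP 2025 = 7008.1 / 1.474 = 4754.48.

V$4,754.48 trillion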